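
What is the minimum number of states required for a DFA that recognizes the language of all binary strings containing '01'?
Language: binary strings containing '01'
Lower bound (Myhill–Nerode): the prefixes ε, 0, 01 are pairwise distinguishable:
  ε vs 01: suffix ε distinguishes them (ε is rejected, 01 is accepted)
  0 vs 01: suffix ε distinguishes them (0 is rejected, 01 is accepted)
  ε vs 0: suffix 1 distinguishes them (ε·1 = 1 is rejected, 0·1 = 01 is accepted)
So any DFA needs at least 3 states.
Upper bound: a DFA with 3 states exists (one state per class above: 'no progress', 'last symbol 0', and 'seen 01' (accepting sink)).
Minimum states: 3

Final answer: 3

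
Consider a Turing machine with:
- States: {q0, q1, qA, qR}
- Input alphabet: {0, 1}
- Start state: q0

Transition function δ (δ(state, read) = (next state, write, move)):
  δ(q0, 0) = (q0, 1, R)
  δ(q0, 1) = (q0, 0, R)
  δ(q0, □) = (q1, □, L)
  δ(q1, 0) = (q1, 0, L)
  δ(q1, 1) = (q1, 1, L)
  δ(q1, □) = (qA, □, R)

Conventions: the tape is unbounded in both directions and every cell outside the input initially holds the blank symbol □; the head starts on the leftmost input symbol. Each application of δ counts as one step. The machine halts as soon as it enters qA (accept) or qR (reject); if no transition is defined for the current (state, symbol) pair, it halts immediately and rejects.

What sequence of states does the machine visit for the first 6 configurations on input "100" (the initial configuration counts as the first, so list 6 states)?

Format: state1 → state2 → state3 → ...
Step 0: [q0]100 (head at position 0)
Step 1: δ(q0, 1) = (q0, 0, R)  ⊢  0[q0]00 (head at position 1)
Step 2: δ(q0, 0) = (q0, 1, R)  ⊢  01[q0]0 (head at position 2)
Step 3: δ(q0, 0) = (q0, 1, R)  ⊢  011[q0]□ (head at position 3)
Step 4: δ(q0, □) = (q1, □, L)  ⊢  01[q1]1□ (head at position 2)
Step 5: δ(q1, 1) = (q1, 1, L)  ⊢  0[q1]11□ (head at position 1)
Reading off the states of these 6 configurations: q0 → q0 → q0 → q0 → q1 → q1

Final answer: q0 → q0 → q0 → q0 → q1 → q1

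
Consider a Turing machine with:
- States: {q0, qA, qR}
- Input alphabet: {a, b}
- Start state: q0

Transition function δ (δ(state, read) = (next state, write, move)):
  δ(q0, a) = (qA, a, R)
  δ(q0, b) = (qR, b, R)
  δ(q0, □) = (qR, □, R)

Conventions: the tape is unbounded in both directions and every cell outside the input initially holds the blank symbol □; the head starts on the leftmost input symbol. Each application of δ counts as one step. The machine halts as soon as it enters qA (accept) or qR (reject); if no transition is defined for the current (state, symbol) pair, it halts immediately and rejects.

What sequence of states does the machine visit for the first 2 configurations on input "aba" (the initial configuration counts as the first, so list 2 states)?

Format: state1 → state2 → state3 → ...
Step 0: [q0]aba (head at position 0)
Step 1: δ(q0, a) = (qA, a, R)  ⊢  a[qA]ba (head at position 1)
Reading off the states of these 2 configurations: q0 → qA

Final answer: q0 → qA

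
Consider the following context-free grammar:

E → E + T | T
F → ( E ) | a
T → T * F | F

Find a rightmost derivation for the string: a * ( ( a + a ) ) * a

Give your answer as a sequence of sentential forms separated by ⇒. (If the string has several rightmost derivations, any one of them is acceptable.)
Start with E.
Step 1: the rightmost non-terminal is E; apply E → T:  T
Step 2: the rightmost non-terminal is T; apply T → T * F:  T * F
Step 3: the rightmost non-terminal is F; apply F → a:  T * a
Step 4: the rightmost non-terminal is T; apply T → T * F:  T * F * a
Step 5: the rightmost non-terminal is F; apply F → ( E ):  T * ( E ) * a
Step 6: the rightmost non-terminal is E; apply E → T:  T * ( T ) * a
Step 7: the rightmost non-terminal is T; apply T → F:  T * ( F ) * a
Step 8: the rightmost non-terminal is F; apply F → ( E ):  T * ( ( E ) ) * a
Step 9: the rightmost non-terminal is E; apply E → E + T:  T * ( ( E + T ) ) * a
Step 10: the rightmost non-terminal is T; apply T → F:  T * ( ( E + F ) ) * a
Step 11: the rightmost non-terminal is F; apply F → a:  T * ( ( E + a ) ) * a
Step 12: the rightmost non-terminal is E; apply E → T:  T * ( ( T + a ) ) * a
Step 13: the rightmost non-terminal is T; apply T → F:  T * ( ( F + a ) ) * a
Step 14: the rightmost non-terminal is F; apply F → a:  T * ( ( a + a ) ) * a
Step 15: the rightmost non-terminal is T; apply T → F:  F * ( ( a + a ) ) * a
Step 16: the rightmost non-terminal is F; apply F → a:  a * ( ( a + a ) ) * a

Final answer: E ⇒ T ⇒ T * F ⇒ T * a ⇒ T * F * a ⇒ T * ( E ) * a ⇒ T * ( T ) * a ⇒ T * ( F ) * a ⇒ T * ( ( E ) ) * a ⇒ T * ( ( E + T ) ) * a ⇒ T * ( ( E + F ) ) * a ⇒ T * ( ( E + a ) ) * a ⇒ T * ( ( T + a ) ) * a ⇒ T * ( ( F + a ) ) * a ⇒ T * ( ( a + a ) ) * a ⇒ F * ( ( a + a ) ) * a ⇒ a * ( ( a + a ) ) * a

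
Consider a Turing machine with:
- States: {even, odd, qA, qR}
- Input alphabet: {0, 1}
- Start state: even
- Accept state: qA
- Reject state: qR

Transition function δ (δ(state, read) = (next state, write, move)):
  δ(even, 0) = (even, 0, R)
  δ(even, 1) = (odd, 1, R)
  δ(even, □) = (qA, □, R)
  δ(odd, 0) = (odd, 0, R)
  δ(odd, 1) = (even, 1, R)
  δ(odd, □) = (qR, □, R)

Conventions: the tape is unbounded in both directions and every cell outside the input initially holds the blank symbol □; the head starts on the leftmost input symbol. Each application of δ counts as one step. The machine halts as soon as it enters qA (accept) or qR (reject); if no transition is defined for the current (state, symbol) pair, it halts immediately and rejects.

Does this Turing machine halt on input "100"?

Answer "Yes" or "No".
Step 0: [even]100 (head at position 0)
Step 1: δ(even, 1) = (odd, 1, R)  ⊢  1[odd]00 (head at position 1)
Step 2: δ(odd, 0) = (odd, 0, R)  ⊢  10[odd]0 (head at position 2)
Step 3: δ(odd, 0) = (odd, 0, R)  ⊢  100[odd]□ (head at position 3)
Step 4: δ(odd, □) = (qR, □, R)  ⊢  100□[qR]□ (head at position 4)
The machine is in qR, so it halts and rejects.
It halts after 4 steps.

Final answer: Yes - halts after 4 steps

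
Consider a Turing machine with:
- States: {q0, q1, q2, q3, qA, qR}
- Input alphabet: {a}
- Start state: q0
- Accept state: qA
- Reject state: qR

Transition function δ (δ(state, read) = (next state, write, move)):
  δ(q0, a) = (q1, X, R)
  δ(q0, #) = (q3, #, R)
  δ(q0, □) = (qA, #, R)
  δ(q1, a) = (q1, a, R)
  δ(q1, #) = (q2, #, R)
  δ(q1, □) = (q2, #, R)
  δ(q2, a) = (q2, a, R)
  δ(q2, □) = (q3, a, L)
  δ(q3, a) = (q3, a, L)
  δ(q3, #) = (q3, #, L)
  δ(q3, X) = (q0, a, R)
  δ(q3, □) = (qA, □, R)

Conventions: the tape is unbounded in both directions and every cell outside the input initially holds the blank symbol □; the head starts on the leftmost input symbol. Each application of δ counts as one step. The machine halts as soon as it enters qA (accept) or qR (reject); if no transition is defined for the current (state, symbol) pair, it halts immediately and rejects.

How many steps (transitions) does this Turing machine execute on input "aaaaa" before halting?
Trace (configuration after each step, as tape_left[state]tape_right with head position):
Step 0: [q0]aaaaa (head at position 0)
Step 1: X[q1]aaaa (head 1)
Step 2: Xa[q1]aaa (head 2)
Step 3: Xaa[q1]aa (head 3)
Step 4: Xaaa[q1]a (head 4)
Step 5: Xaaaa[q1]□ (head 5)
Step 6: Xaaaa#[q2]□ (head 6)
Step 7: Xaaaa[q3]#a (head 5)
Step 8: Xaaa[q3]a#a (head 4)
Step 9: Xaa[q3]aa#a (head 3)
Step 10: Xa[q3]aaa#a (head 2)
Step 11: X[q3]aaaa#a (head 1)
Step 12: [q3]Xaaaa#a (head 0)
Step 13: a[q0]aaaa#a (head 1)
Step 14: aX[q1]aaa#a (head 2)
Step 15: aXa[q1]aa#a (head 3)
Step 16: aXaa[q1]a#a (head 4)
Step 17: aXaaa[q1]#a (head 5)
Step 18: aXaaa#[q2]a (head 6)
Step 19: aXaaa#a[q2]□ (head 7)
Step 20: aXaaa#[q3]aa (head 6)
Step 21: aXaaa[q3]#aa (head 5)
Step 22: aXaa[q3]a#aa (head 4)
Step 23: aXa[q3]aa#aa (head 3)
Step 24: aX[q3]aaa#aa (head 2)
Step 25: a[q3]Xaaa#aa (head 1)
Step 26: aa[q0]aaa#aa (head 2)
Step 27: aaX[q1]aa#aa (head 3)
Step 28: aaXa[q1]a#aa (head 4)
Step 29: aaXaa[q1]#aa (head 5)
Step 30: aaXaa#[q2]aa (head 6)
Step 31: aaXaa#a[q2]a (head 7)
Step 32: aaXaa#aa[q2]□ (head 8)
Step 33: aaXaa#a[q3]aa (head 7)
Step 34: aaXaa#[q3]aaa (head 6)
Step 35: aaXaa[q3]#aaa (head 5)
Step 36: aaXa[q3]a#aaa (head 4)
Step 37: aaX[q3]aa#aaa (head 3)
Step 38: aa[q3]Xaa#aaa (head 2)
Step 39: aaa[q0]aa#aaa (head 3)
Step 40: aaaX[q1]a#aaa (head 4)
Step 41: aaaXa[q1]#aaa (head 5)
Step 42: aaaXa#[q2]aaa (head 6)
Step 43: aaaXa#a[q2]aa (head 7)
Step 44: aaaXa#aa[q2]a (head 8)
Step 45: aaaXa#aaa[q2]□ (head 9)
Step 46: aaaXa#aa[q3]aa (head 8)
Step 47: aaaXa#a[q3]aaa (head 7)
Step 48: aaaXa#[q3]aaaa (head 6)
Step 49: aaaXa[q3]#aaaa (head 5)
Step 50: aaaX[q3]a#aaaa (head 4)
Step 51: aaa[q3]Xa#aaaa (head 3)
Step 52: aaaa[q0]a#aaaa (head 4)
Step 53: aaaaX[q1]#aaaa (head 5)
Step 54: aaaaX#[q2]aaaa (head 6)
Step 55: aaaaX#a[q2]aaa (head 7)
Step 56: aaaaX#aa[q2]aa (head 8)
Step 57: aaaaX#aaa[q2]a (head 9)
Step 58: aaaaX#aaaa[q2]□ (head 10)
Step 59: aaaaX#aaa[q3]aa (head 9)
Step 60: aaaaX#aa[q3]aaa (head 8)
Step 61: aaaaX#a[q3]aaaa (head 7)
Step 62: aaaaX#[q3]aaaaa (head 6)
Step 63: aaaaX[q3]#aaaaa (head 5)
Step 64: aaaa[q3]X#aaaaa (head 4)
Step 65: aaaaa[q0]#aaaaa (head 5)
Step 66: aaaaa#[q3]aaaaa (head 6)
Step 67: aaaaa[q3]#aaaaa (head 5)
Step 68: aaaa[q3]a#aaaaa (head 4)
Step 69: aaa[q3]aa#aaaaa (head 3)
Step 70: aa[q3]aaa#aaaaa (head 2)
Step 71: a[q3]aaaa#aaaaa (head 1)
Step 72: [q3]aaaaa#aaaaa (head 0)
Step 73: [q3]□aaaaa#aaaaa (head -1)
Step 74: □[qA]aaaaa#aaaaa (head 0)
The machine is in qA, so it halts and accepts.
Number of transitions executed: 74.

Final answer: 74 steps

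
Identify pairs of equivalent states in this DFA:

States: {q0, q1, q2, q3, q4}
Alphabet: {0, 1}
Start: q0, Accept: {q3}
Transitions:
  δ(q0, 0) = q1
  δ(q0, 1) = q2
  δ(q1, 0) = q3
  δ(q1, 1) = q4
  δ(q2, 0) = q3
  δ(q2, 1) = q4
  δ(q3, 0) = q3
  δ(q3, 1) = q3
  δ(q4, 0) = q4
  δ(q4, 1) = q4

Using the table-filling algorithm:
Round 0 – mark pairs where exactly one state is accepting: (q0,q3), (q1,q3), (q2,q3), (q3,q4)
Round 1 – newly marked: (q0,q1) [on 0: q1 vs q3, already marked]; (q0,q2) [on 0: q1 vs q3, already marked]; (q1,q4) [on 0: q3 vs q4, already marked]; (q2,q4) [on 0: q3 vs q4, already marked]
Round 2 – newly marked: (q0,q4) [on 0: q1 vs q4, already marked]
No further pairs can be marked.
(q1, q2) unmarked: δ(q1,0)=q3, δ(q2,0)=q3; δ(q1,1)=q4, δ(q2,1)=q4 → equivalent
Equivalent pairs: (q1, q2)

Final answer: Equivalent pairs: (q1, q2)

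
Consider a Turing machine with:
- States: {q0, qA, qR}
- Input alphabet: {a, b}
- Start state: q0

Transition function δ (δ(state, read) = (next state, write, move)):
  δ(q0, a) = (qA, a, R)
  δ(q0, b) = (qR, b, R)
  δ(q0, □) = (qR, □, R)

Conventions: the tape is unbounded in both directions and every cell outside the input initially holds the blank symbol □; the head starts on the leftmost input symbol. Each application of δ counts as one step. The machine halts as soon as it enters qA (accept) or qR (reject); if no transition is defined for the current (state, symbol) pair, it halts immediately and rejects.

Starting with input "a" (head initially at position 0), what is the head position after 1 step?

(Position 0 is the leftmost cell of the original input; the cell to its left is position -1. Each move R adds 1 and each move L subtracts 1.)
Step 0: [q0]a (head at position 0)
Step 1: δ(q0, a) = (qA, a, R)  ⊢  a[qA]□ (head at position 1)
Head position after 1 step: 1

Final answer: Position 1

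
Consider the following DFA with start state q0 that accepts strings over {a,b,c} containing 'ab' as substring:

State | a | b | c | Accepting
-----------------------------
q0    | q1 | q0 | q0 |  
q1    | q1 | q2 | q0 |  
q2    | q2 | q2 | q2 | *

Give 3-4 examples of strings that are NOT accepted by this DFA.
Any strings that end in a non-accepting state work; for example:
"bbac": q0 → q0 → q0 → q1 → q0; q0 is not accepting → rejected
"bcca": q0 → q0 → q0 → q0 → q1; q1 is not accepting → rejected
"ccbc": q0 → q0 → q0 → q0 → q0; q0 is not accepting → rejected
"ccca": q0 → q0 → q0 → q0 → q1; q1 is not accepting → rejected

Final answer: "bbac", "bcca", "ccbc", "ccca"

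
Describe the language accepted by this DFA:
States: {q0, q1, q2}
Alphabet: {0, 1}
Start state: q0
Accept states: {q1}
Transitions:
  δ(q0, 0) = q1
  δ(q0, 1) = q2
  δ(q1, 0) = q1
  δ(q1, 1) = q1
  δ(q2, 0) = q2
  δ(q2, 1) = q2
Analyzing the DFA structure:
Start state: q0
Accept states: {q1}
Interpreting what each state remembers (checking against the transitions):
  q0: nothing has been read yet
  q1: the first symbol was 0
  q2: the first symbol was 1 (trap state)
  δ(q0, 0): in q0 (nothing has been read yet), after reading 0 we have: the first symbol was 0 → q1
  δ(q0, 1): in q0 (nothing has been read yet), after reading 1 we have: the first symbol was 1 (trap state) → q2
  δ(q1, 0): in q1 (the first symbol was 0), after reading 0 we have: the first symbol was 0 → q1
  δ(q1, 1): in q1 (the first symbol was 0), after reading 1 we have: the first symbol was 0 → q1
  δ(q2, 0): in q2 (the first symbol was 1 (trap state)), after reading 0 we have: the first symbol was 1 (trap state) → q2
  δ(q2, 1): in q2 (the first symbol was 1 (trap state)), after reading 1 we have: the first symbol was 1 (trap state) → q2
A string is accepted iff it ends in {q1}, i.e. the first symbol was 0.
Language: All binary strings starting with 0

Final answer: All binary strings starting with 0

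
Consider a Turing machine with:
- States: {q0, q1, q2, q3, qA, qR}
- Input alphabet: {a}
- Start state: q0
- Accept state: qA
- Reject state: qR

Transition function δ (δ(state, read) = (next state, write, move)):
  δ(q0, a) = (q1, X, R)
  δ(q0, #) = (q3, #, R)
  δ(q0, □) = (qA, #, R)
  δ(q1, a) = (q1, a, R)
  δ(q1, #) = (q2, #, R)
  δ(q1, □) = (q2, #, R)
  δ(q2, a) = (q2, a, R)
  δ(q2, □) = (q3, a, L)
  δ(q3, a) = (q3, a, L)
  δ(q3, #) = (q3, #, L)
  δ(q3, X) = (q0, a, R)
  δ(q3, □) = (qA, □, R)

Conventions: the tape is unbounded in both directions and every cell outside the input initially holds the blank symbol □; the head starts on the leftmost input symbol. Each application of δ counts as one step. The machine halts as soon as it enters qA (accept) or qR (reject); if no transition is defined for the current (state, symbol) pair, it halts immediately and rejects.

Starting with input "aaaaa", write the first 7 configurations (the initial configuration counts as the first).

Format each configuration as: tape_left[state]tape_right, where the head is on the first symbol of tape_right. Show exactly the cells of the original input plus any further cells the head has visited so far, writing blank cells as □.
Step 0: [q0]aaaaa (head at position 0)
Step 1: δ(q0, a) = (q1, X, R)  ⊢  X[q1]aaaa (head at position 1)
Step 2: δ(q1, a) = (q1, a, R)  ⊢  Xa[q1]aaa (head at position 2)
Step 3: δ(q1, a) = (q1, a, R)  ⊢  Xaa[q1]aa (head at position 3)
Step 4: δ(q1, a) = (q1, a, R)  ⊢  Xaaa[q1]a (head at position 4)
Step 5: δ(q1, a) = (q1, a, R)  ⊢  Xaaaa[q1]□ (head at position 5)
Step 6: δ(q1, □) = (q2, #, R)  ⊢  Xaaaa#[q2]□ (head at position 6)

Final answer: [q0]aaaaa ⊢ X[q1]aaaa ⊢ Xa[q1]aaa ⊢ Xaa[q1]aa ⊢ Xaaa[q1]a ⊢ Xaaaa[q1]□ ⊢ Xaaaa#[q2]□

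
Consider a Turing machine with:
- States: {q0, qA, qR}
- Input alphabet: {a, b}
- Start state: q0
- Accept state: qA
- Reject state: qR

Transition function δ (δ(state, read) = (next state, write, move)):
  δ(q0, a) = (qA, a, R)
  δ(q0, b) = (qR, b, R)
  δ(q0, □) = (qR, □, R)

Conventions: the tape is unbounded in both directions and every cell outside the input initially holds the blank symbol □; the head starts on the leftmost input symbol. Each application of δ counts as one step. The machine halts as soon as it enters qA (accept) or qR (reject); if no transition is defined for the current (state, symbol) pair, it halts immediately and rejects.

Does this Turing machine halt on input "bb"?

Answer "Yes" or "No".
Step 0: [q0]bb (head at position 0)
Step 1: δ(q0, b) = (qR, b, R)  ⊢  b[qR]b (head at position 1)
The machine is in qR, so it halts and rejects.
It halts after 1 steps.

Final answer: Yes - halts after 1 steps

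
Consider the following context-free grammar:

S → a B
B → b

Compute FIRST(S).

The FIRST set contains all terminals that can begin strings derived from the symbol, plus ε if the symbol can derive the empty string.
S has the single production S → a B, whose right-hand side begins with the terminal a. So FIRST(S) = {a}.

Final answer: {a}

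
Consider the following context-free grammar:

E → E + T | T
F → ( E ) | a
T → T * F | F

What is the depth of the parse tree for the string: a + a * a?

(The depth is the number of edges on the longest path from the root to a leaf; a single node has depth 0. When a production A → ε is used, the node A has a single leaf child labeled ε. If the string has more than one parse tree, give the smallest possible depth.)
The grammar is unambiguous; the parse tree of a + a * a is:
E → E + T at the root (depth 0).
  Left E (depth 1) → T (2) → F (3) → a (4).
  Right T (depth 1) → T * F; that T (2) → F (3) → a (4); F (2) → a (3).
The longest root-to-leaf paths have 4 edges.
Depth = 4.

Final answer: 4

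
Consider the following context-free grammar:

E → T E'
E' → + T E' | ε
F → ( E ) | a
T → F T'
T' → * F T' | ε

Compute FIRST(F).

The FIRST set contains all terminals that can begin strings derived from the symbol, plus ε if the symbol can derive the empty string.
FIRST(F): F → ( E ) contributes '(' and F → a contributes 'a', so FIRST(F) = {(, a}. F is not nullable.

Final answer: {(, a}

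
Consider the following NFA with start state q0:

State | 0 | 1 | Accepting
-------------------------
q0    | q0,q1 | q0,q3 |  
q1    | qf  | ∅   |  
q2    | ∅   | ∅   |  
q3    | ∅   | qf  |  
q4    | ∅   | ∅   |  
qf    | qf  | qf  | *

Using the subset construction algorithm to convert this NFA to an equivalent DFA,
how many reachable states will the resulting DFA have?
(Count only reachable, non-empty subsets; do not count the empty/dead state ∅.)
Start subset: {q0}
{q0}: on 0 → {q0, q1}, on 1 → {q0, q3}
{q0, q1}: on 0 → {q0, q1, qf}, on 1 → {q0, q3}
{q0, q3}: on 0 → {q0, q1}, on 1 → {q0, q3, qf}
{q0, q1, qf}: on 0 → {q0, q1, qf}, on 1 → {q0, q3, qf}
{q0, q3, qf}: on 0 → {q0, q1, qf}, on 1 → {q0, q3, qf}
Reachable non-empty subsets: {q0}, {q0, q1}, {q0, q3}, {q0, q1, qf}, {q0, q3, qf} — 5 in total.

Final answer: 5 states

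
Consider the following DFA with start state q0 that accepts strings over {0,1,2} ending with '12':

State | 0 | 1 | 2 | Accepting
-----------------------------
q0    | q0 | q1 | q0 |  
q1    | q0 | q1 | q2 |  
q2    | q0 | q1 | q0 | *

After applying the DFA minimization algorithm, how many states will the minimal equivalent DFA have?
All 3 states are reachable from q0, so none can be removed as unreachable.
Table-filling: first mark every (accepting, non-accepting) pair as distinguishable (accepting: {q2}; non-accepting: {q0, q1}).
Round 1: (q0, q1) on '2' go to q0 and q2, already distinguishable → mark.
Every pair of states is distinguishable, so the DFA is already minimal.
Equivalence classes: {q0}, {q1}, {q2} → 3 states.

Final answer: 3 states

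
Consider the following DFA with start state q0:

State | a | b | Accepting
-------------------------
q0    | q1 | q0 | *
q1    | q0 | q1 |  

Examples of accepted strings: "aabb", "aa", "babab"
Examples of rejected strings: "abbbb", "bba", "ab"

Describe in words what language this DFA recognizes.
strings over {a,b} with an even number of a's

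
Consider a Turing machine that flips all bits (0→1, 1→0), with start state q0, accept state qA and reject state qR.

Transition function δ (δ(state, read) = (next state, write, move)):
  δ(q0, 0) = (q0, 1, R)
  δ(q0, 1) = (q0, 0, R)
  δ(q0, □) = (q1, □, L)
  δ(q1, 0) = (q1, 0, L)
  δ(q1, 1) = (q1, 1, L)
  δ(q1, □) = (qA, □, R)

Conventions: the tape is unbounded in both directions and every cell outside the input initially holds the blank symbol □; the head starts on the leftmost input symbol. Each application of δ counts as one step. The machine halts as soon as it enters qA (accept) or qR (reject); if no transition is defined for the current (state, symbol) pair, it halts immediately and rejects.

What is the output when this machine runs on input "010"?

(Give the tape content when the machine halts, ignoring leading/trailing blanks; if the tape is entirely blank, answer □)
Step 0: [q0]010 (head at position 0)
Step 1: δ(q0, 0) = (q0, 1, R)  ⊢  1[q0]10 (head at position 1)
Step 2: δ(q0, 1) = (q0, 0, R)  ⊢  10[q0]0 (head at position 2)
Step 3: δ(q0, 0) = (q0, 1, R)  ⊢  101[q0]□ (head at position 3)
Step 4: δ(q0, □) = (q1, □, L)  ⊢  10[q1]1□ (head at position 2)
Step 5: δ(q1, 1) = (q1, 1, L)  ⊢  1[q1]01□ (head at position 1)
Step 6: δ(q1, 0) = (q1, 0, L)  ⊢  [q1]101□ (head at position 0)
Step 7: δ(q1, 1) = (q1, 1, L)  ⊢  [q1]□101□ (head at position -1)
Step 8: δ(q1, □) = (qA, □, R)  ⊢  □[qA]101□ (head at position 0)
The machine is in qA, so it halts and accepts.
Tape content when halted (ignoring surrounding blanks): 101

Final answer: Output: 101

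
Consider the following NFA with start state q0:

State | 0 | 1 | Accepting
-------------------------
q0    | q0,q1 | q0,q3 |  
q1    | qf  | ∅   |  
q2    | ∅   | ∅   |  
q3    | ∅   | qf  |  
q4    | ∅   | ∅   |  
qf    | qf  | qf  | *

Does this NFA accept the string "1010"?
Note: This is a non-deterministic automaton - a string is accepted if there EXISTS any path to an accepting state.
Track the set of states the NFA could be in: start {q0}
Read '1': {q0} → {q0, q3}
Read '0': {q0, q3} → {q0, q1}
Read '1': {q0, q1} → {q0, q3}
Read '0': {q0, q3} → {q0, q1}
Final set {q0, q1} contains no accepting state → rejected.

Final answer: No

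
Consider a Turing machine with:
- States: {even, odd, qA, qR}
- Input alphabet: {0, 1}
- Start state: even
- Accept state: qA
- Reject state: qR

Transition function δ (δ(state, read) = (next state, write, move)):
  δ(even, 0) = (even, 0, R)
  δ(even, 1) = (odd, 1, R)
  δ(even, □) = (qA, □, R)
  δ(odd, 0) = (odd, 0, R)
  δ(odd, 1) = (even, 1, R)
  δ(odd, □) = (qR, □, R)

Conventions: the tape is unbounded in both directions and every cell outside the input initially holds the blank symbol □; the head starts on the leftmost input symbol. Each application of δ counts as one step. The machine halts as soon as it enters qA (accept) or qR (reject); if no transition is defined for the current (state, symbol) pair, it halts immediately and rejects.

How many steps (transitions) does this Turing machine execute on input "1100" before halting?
Step 0: [even]1100 (head at position 0)
Step 1: δ(even, 1) = (odd, 1, R)  ⊢  1[odd]100 (head at position 1)
Step 2: δ(odd, 1) = (even, 1, R)  ⊢  11[even]00 (head at position 2)
Step 3: δ(even, 0) = (even, 0, R)  ⊢  110[even]0 (head at position 3)
Step 4: δ(even, 0) = (even, 0, R)  ⊢  1100[even]□ (head at position 4)
Step 5: δ(even, □) = (qA, □, R)  ⊢  1100□[qA]□ (head at position 5)
The machine is in qA, so it halts and accepts.
Number of transitions executed: 5.

Final answer: 5 steps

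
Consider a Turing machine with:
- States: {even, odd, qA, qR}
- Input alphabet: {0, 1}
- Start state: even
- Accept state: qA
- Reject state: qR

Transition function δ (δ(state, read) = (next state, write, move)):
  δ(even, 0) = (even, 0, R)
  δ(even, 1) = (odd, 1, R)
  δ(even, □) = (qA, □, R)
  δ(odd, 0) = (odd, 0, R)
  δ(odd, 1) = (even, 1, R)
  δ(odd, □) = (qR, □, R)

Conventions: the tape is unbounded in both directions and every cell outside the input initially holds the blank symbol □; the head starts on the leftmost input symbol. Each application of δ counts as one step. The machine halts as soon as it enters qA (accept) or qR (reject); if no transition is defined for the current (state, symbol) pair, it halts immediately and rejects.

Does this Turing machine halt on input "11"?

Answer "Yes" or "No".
Step 0: [even]11 (head at position 0)
Step 1: δ(even, 1) = (odd, 1, R)  ⊢  1[odd]1 (head at position 1)
Step 2: δ(odd, 1) = (even, 1, R)  ⊢  11[even]□ (head at position 2)
Step 3: δ(even, □) = (qA, □, R)  ⊢  11□[qA]□ (head at position 3)
The machine is in qA, so it halts and accepts.
It halts after 3 steps.

Final answer: Yes - halts after 3 steps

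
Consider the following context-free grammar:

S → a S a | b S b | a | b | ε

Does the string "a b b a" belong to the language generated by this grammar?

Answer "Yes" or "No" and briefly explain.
A derivation exists: S ⇒ a S a ⇒ a b S b a ⇒ a b b a (using S → a S a, S → b S b, then S → ε).

Final answer: Yes - a valid derivation exists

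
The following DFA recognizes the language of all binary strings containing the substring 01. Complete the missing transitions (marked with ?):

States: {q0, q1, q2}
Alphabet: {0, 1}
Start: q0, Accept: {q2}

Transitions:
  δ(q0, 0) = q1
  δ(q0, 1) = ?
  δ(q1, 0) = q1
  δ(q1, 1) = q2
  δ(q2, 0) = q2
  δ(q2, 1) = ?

What each state remembers (consistent with the given transitions and accept states):
  q0: 01 not seen yet and the last symbol was not 0
  q1: 01 not seen yet and the last symbol was 0
  q2: the substring 01 has already been seen
Filling in the missing entries:
  δ(q0, 1): in q0 (01 not seen yet and the last symbol was not 0), after reading 1 we have: 01 not seen yet and the last symbol was not 0 → q0
  δ(q2, 1): in q2 (the substring 01 has already been seen), after reading 1 we have: the substring 01 has already been seen → q2

Final answer: δ(q0, 1) = q0; δ(q2, 1) = q2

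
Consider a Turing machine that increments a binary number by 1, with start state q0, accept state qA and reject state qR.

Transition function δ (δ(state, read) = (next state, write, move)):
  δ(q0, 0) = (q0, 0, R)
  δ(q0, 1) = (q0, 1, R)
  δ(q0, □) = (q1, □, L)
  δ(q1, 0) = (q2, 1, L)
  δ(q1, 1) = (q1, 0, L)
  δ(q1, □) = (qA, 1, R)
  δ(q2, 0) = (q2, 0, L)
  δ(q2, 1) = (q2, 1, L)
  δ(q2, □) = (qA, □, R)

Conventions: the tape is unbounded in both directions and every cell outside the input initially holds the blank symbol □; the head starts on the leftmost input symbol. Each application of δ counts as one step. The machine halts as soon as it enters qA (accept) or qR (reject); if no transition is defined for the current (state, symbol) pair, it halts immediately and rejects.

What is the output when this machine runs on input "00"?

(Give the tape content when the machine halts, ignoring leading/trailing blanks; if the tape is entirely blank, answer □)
Step 0: [q0]00 (head at position 0)
Step 1: δ(q0, 0) = (q0, 0, R)  ⊢  0[q0]0 (head at position 1)
Step 2: δ(q0, 0) = (q0, 0, R)  ⊢  00[q0]□ (head at position 2)
Step 3: δ(q0, □) = (q1, □, L)  ⊢  0[q1]0□ (head at position 1)
Step 4: δ(q1, 0) = (q2, 1, L)  ⊢  [q2]01□ (head at position 0)
Step 5: δ(q2, 0) = (q2, 0, L)  ⊢  [q2]□01□ (head at position -1)
Step 6: δ(q2, □) = (qA, □, R)  ⊢  □[qA]01□ (head at position 0)
The machine is in qA, so it halts and accepts.
Tape content when halted (ignoring surrounding blanks): 01

Final answer: Output: 01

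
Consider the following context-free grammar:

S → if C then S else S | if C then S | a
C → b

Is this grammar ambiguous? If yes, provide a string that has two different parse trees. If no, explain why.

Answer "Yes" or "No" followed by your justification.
The 'dangling else' can attach to either if. Two leftmost derivations of  if b then if b then a else a:
  (1) S ⇒ if C then S else S ⇒ if b then S else S ⇒ if b then if C then S else S ⇒ if b then if b then S else S ⇒ if b then if b then a else S ⇒ if b then if b then a else a   (else belongs to the outer if)
  (2) S ⇒ if C then S ⇒ if b then S ⇒ if b then if C then S else S ⇒ if b then if b then S else S ⇒ if b then if b then a else S ⇒ if b then if b then a else a   (else belongs to the inner if)
Two distinct parse trees for the same string, so the grammar is ambiguous.

Final answer: Yes - the string 'if b then if b then a else a' has two distinct leftmost derivations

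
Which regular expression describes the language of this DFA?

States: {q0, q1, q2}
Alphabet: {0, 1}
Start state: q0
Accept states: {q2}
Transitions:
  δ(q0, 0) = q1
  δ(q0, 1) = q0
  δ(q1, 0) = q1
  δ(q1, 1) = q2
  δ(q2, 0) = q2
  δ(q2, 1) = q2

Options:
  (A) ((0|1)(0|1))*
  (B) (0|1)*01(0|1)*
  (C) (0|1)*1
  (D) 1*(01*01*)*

Testing sample strings against the DFA:
  '000' -> rejected
  '0000' -> rejected
  '1101' -> accepted
  '11010' -> accepted
Checking each option for a counterexample:
  (A) ((0|1)(0|1))*: ε is rejected by the DFA but matches the regex → eliminated
  (B) (0|1)*01(0|1)*: agrees with the DFA on all strings of length ≤ 4
  (C) (0|1)*1: '1' is rejected by the DFA but matches the regex → eliminated
  (D) 1*(01*01*)*: ε is rejected by the DFA but matches the regex → eliminated
Only (B) (0|1)*01(0|1)* is consistent with the DFA.

Final answer: (B) (0|1)*01(0|1)*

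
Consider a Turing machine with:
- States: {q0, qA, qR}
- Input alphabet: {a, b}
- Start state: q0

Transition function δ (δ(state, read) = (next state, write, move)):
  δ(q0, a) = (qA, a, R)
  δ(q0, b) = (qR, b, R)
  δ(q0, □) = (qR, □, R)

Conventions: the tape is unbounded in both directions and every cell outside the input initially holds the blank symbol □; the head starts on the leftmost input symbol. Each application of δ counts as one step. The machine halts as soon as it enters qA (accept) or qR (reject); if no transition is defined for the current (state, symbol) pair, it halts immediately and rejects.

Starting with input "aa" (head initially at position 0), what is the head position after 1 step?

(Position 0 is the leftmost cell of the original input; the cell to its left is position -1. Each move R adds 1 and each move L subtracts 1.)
Step 0: [q0]aa (head at position 0)
Step 1: δ(q0, a) = (qA, a, R)  ⊢  a[qA]a (head at position 1)
Head position after 1 step: 1

Final answer: Position 1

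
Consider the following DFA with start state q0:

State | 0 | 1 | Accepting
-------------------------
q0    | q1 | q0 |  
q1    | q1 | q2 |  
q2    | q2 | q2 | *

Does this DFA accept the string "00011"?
Start in q0.
Read '0': q0 → q1
Read '0': q1 → q1
Read '0': q1 → q1
Read '1': q1 → q2
Read '1': q2 → q2
Final state q2 is accepting, so the string is accepted.

Final answer: Yes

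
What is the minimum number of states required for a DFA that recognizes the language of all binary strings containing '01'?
Language: binary strings containing '01'
Lower bound (Myhill–Nerode): the prefixes ε, 0, 01 are pairwise distinguishable:
  ε vs 01: suffix ε distinguishes them (ε is rejected, 01 is accepted)
  0 vs 01: suffix ε distinguishes them (0 is rejected, 01 is accepted)
  ε vs 0: suffix 1 distinguishes them (ε·1 = 1 is rejected, 0·1 = 01 is accepted)
So any DFA needs at least 3 states.
Upper bound: a DFA with 3 states exists (one state per class above: 'no progress', 'last symbol 0', and 'seen 01' (accepting sink)).
Minimum states: 3

Final answer: 3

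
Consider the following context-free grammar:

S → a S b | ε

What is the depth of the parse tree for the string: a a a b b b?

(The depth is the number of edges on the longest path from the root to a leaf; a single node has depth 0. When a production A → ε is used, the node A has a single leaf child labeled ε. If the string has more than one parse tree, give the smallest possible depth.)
The only parse tree applies S → a S b 3 times (once per matching a…b pair) and then S → ε.
The S nodes sit at depths 0, 1, …, 3; the innermost S (depth 3) has the single child ε at depth 4.
The terminal leaves a, b are at depths 1..3, so the longest root-to-leaf path is S → S → … → S → ε with 4 edges.
Depth = 4.

Final answer: 4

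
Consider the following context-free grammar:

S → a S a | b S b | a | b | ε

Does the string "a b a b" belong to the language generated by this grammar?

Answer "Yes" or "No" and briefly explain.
Every production places the same symbol at both ends (or yields a single symbol / ε), so every derived string is a palindrome. a b a b reversed is b a b a ≠ a b a b, so it is not a palindrome and cannot be derived (already the first step fails: the string starts with a but ends with b, so neither S → a S a nor S → b S b fits).

Final answer: No - no valid derivation exists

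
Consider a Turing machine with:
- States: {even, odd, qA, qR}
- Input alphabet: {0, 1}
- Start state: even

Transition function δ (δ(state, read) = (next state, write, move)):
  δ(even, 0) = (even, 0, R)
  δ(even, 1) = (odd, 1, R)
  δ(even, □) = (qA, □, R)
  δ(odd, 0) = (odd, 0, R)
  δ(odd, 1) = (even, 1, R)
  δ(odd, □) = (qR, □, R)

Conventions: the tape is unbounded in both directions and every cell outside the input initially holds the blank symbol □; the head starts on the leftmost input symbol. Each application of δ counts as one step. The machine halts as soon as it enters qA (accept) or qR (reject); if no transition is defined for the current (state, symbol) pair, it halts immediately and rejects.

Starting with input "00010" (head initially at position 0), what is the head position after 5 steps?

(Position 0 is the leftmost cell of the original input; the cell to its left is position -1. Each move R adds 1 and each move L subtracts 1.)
Step 0: [even]00010 (head at position 0)
Step 1: δ(even, 0) = (even, 0, R)  ⊢  0[even]0010 (head at position 1)
Step 2: δ(even, 0) = (even, 0, R)  ⊢  00[even]010 (head at position 2)
Step 3: δ(even, 0) = (even, 0, R)  ⊢  000[even]10 (head at position 3)
Step 4: δ(even, 1) = (odd, 1, R)  ⊢  0001[odd]0 (head at position 4)
Step 5: δ(odd, 0) = (odd, 0, R)  ⊢  00010[odd]□ (head at position 5)
Head position after 5 steps: 5

Final answer: Position 5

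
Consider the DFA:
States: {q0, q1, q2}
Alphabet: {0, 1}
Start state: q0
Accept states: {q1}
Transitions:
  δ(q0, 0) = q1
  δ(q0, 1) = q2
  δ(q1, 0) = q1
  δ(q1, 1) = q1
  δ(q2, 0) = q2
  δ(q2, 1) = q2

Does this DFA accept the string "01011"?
Processing string "01011":
  q0 --0--> q1
  q1 --1--> q1
  q1 --0--> q1
  q1 --1--> q1
  q1 --1--> q1
Final state: q1
Accept states: {q1}
q1 is an accept state, so the string is accepted.

Final answer: Yes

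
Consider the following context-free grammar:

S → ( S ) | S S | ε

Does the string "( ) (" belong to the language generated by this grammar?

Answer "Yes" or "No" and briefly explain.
Each production adds parentheses only in matched pairs (S → ( S )) or none at all, so every derived string has equally many '(' and ')'. The string ( ) ( has two '(' and one ')', so it cannot be derived.

Final answer: No - no valid derivation exists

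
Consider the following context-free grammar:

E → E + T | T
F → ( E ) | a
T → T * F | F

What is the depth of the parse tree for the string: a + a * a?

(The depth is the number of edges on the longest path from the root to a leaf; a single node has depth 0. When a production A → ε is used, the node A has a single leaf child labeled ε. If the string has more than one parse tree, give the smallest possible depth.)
The grammar is unambiguous; the parse tree of a + a * a is:
E → E + T at the root (depth 0).
  Left E (depth 1) → T (2) → F (3) → a (4).
  Right T (depth 1) → T * F; that T (2) → F (3) → a (4); F (2) → a (3).
The longest root-to-leaf paths have 4 edges.
Depth = 4.

Final answer: 4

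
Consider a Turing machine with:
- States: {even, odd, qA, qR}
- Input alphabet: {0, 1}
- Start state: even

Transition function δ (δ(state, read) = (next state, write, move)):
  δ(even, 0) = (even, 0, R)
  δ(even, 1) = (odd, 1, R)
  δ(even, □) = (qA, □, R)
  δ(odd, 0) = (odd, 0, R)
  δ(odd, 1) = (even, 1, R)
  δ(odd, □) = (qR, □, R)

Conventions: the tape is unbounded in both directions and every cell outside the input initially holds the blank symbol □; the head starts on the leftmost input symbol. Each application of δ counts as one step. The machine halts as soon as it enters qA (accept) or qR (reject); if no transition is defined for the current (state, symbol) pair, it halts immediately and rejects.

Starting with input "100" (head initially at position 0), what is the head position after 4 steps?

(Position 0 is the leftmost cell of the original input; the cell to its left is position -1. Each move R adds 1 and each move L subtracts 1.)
Step 0: [even]100 (head at position 0)
Step 1: δ(even, 1) = (odd, 1, R)  ⊢  1[odd]00 (head at position 1)
Step 2: δ(odd, 0) = (odd, 0, R)  ⊢  10[odd]0 (head at position 2)
Step 3: δ(odd, 0) = (odd, 0, R)  ⊢  100[odd]□ (head at position 3)
Step 4: δ(odd, □) = (qR, □, R)  ⊢  100□[qR]□ (head at position 4)
Head position after 4 steps: 4

Final answer: Position 4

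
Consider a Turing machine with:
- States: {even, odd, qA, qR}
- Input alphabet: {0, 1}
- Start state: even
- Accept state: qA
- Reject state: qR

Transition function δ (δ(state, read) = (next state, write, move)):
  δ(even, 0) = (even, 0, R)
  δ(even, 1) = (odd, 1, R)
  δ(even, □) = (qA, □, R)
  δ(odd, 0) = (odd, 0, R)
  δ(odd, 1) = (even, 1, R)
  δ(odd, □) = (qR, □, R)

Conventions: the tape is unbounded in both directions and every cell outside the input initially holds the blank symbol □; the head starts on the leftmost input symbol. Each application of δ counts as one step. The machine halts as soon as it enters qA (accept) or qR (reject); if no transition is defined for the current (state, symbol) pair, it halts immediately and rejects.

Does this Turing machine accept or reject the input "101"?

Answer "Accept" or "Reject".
Step 0: [even]101 (head at position 0)
Step 1: δ(even, 1) = (odd, 1, R)  ⊢  1[odd]01 (head at position 1)
Step 2: δ(odd, 0) = (odd, 0, R)  ⊢  10[odd]1 (head at position 2)
Step 3: δ(odd, 1) = (even, 1, R)  ⊢  101[even]□ (head at position 3)
Step 4: δ(even, □) = (qA, □, R)  ⊢  101□[qA]□ (head at position 4)
The machine is in qA, so it halts and accepts.

Final answer: Accept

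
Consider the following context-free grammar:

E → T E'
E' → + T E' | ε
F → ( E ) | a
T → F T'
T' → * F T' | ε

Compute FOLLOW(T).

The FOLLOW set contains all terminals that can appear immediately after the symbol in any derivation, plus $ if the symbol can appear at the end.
Useful FIRST sets: FIRST(E') = {+, ε}, FIRST(T') = {*, ε} (both E' and T' are nullable).
FOLLOW(E): E is the start symbol → $; E appears in F → ( E ) followed by ')' → FOLLOW(E) = {), $}.
FOLLOW(E'): E' appears at the right end of E → T E' and of E' → + T E', so FOLLOW(E') ⊇ FOLLOW(E) (the second occurrence adds nothing new). FOLLOW(E') = {), $}.
FOLLOW(T): in E → T E' and E' → + T E', T is followed by E': add FIRST(E') minus ε = {+}; since E' is nullable, also add FOLLOW(E) and FOLLOW(E') = {), $}. FOLLOW(T) = {+, ), $}.

Final answer: {$, ), +}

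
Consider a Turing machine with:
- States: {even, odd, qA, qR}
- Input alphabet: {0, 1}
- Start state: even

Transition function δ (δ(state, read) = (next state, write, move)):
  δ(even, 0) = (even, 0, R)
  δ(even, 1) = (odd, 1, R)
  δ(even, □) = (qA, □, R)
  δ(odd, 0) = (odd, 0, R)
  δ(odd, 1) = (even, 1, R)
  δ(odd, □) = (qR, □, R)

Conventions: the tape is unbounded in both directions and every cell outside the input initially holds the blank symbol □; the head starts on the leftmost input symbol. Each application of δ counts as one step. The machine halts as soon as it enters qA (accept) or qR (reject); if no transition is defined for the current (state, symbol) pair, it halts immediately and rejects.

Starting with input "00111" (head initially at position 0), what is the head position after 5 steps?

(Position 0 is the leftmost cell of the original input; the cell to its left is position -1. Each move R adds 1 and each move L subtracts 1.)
Step 0: [even]00111 (head at position 0)
Step 1: δ(even, 0) = (even, 0, R)  ⊢  0[even]0111 (head at position 1)
Step 2: δ(even, 0) = (even, 0, R)  ⊢  00[even]111 (head at position 2)
Step 3: δ(even, 1) = (odd, 1, R)  ⊢  001[odd]11 (head at position 3)
Step 4: δ(odd, 1) = (even, 1, R)  ⊢  0011[even]1 (head at position 4)
Step 5: δ(even, 1) = (odd, 1, R)  ⊢  00111[odd]□ (head at position 5)
Head position after 5 steps: 5

Final answer: Position 5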